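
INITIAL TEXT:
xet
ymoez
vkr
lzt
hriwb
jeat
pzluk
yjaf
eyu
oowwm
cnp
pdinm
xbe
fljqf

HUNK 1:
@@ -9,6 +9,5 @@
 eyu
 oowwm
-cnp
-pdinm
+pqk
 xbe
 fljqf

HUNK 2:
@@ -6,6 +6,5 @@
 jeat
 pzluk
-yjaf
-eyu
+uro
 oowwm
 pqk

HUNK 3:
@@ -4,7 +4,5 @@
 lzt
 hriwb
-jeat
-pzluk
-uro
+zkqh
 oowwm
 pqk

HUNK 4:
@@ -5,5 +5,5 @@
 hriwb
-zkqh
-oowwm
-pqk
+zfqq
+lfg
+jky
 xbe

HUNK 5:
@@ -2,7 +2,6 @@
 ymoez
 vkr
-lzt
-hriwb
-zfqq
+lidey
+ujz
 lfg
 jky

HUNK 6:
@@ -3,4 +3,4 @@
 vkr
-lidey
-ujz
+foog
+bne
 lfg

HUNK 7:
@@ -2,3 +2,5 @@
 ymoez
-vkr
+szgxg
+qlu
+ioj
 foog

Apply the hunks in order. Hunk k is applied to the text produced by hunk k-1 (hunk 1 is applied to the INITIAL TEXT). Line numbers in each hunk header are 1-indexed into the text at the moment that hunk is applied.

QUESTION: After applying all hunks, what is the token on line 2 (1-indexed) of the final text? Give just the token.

Answer: ymoez

Derivation:
Hunk 1: at line 9 remove [cnp,pdinm] add [pqk] -> 13 lines: xet ymoez vkr lzt hriwb jeat pzluk yjaf eyu oowwm pqk xbe fljqf
Hunk 2: at line 6 remove [yjaf,eyu] add [uro] -> 12 lines: xet ymoez vkr lzt hriwb jeat pzluk uro oowwm pqk xbe fljqf
Hunk 3: at line 4 remove [jeat,pzluk,uro] add [zkqh] -> 10 lines: xet ymoez vkr lzt hriwb zkqh oowwm pqk xbe fljqf
Hunk 4: at line 5 remove [zkqh,oowwm,pqk] add [zfqq,lfg,jky] -> 10 lines: xet ymoez vkr lzt hriwb zfqq lfg jky xbe fljqf
Hunk 5: at line 2 remove [lzt,hriwb,zfqq] add [lidey,ujz] -> 9 lines: xet ymoez vkr lidey ujz lfg jky xbe fljqf
Hunk 6: at line 3 remove [lidey,ujz] add [foog,bne] -> 9 lines: xet ymoez vkr foog bne lfg jky xbe fljqf
Hunk 7: at line 2 remove [vkr] add [szgxg,qlu,ioj] -> 11 lines: xet ymoez szgxg qlu ioj foog bne lfg jky xbe fljqf
Final line 2: ymoez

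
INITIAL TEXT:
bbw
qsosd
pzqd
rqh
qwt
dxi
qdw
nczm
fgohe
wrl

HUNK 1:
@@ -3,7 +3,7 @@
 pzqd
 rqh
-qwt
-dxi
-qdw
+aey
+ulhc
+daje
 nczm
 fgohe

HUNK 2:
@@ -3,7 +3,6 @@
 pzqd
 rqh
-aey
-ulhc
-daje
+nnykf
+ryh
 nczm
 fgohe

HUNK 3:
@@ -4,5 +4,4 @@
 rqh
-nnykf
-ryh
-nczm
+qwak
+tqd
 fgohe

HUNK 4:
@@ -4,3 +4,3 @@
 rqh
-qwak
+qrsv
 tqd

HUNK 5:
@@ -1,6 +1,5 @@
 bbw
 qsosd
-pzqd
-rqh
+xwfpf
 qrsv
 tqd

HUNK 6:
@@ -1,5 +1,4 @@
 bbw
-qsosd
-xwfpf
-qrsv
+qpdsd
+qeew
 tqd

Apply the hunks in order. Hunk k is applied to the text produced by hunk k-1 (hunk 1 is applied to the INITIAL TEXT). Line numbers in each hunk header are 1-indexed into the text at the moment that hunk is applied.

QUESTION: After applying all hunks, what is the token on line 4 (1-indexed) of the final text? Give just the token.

Answer: tqd

Derivation:
Hunk 1: at line 3 remove [qwt,dxi,qdw] add [aey,ulhc,daje] -> 10 lines: bbw qsosd pzqd rqh aey ulhc daje nczm fgohe wrl
Hunk 2: at line 3 remove [aey,ulhc,daje] add [nnykf,ryh] -> 9 lines: bbw qsosd pzqd rqh nnykf ryh nczm fgohe wrl
Hunk 3: at line 4 remove [nnykf,ryh,nczm] add [qwak,tqd] -> 8 lines: bbw qsosd pzqd rqh qwak tqd fgohe wrl
Hunk 4: at line 4 remove [qwak] add [qrsv] -> 8 lines: bbw qsosd pzqd rqh qrsv tqd fgohe wrl
Hunk 5: at line 1 remove [pzqd,rqh] add [xwfpf] -> 7 lines: bbw qsosd xwfpf qrsv tqd fgohe wrl
Hunk 6: at line 1 remove [qsosd,xwfpf,qrsv] add [qpdsd,qeew] -> 6 lines: bbw qpdsd qeew tqd fgohe wrl
Final line 4: tqd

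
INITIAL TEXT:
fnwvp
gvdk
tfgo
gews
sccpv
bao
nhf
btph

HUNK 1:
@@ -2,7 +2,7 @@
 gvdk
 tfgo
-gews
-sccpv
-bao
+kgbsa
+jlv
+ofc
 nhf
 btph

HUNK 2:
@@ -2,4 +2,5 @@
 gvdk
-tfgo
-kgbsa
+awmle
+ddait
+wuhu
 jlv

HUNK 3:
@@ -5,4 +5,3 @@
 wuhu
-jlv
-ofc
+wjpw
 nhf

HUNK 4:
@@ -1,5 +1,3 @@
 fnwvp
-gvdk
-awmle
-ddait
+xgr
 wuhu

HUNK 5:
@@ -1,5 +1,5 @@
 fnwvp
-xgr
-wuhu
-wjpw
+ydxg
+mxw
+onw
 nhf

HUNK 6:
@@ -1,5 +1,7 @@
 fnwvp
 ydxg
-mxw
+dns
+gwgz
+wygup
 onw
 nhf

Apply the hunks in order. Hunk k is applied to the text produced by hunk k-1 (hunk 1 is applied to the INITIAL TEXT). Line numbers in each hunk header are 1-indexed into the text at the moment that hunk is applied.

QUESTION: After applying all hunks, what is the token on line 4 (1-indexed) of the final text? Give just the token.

Answer: gwgz

Derivation:
Hunk 1: at line 2 remove [gews,sccpv,bao] add [kgbsa,jlv,ofc] -> 8 lines: fnwvp gvdk tfgo kgbsa jlv ofc nhf btph
Hunk 2: at line 2 remove [tfgo,kgbsa] add [awmle,ddait,wuhu] -> 9 lines: fnwvp gvdk awmle ddait wuhu jlv ofc nhf btph
Hunk 3: at line 5 remove [jlv,ofc] add [wjpw] -> 8 lines: fnwvp gvdk awmle ddait wuhu wjpw nhf btph
Hunk 4: at line 1 remove [gvdk,awmle,ddait] add [xgr] -> 6 lines: fnwvp xgr wuhu wjpw nhf btph
Hunk 5: at line 1 remove [xgr,wuhu,wjpw] add [ydxg,mxw,onw] -> 6 lines: fnwvp ydxg mxw onw nhf btph
Hunk 6: at line 1 remove [mxw] add [dns,gwgz,wygup] -> 8 lines: fnwvp ydxg dns gwgz wygup onw nhf btph
Final line 4: gwgz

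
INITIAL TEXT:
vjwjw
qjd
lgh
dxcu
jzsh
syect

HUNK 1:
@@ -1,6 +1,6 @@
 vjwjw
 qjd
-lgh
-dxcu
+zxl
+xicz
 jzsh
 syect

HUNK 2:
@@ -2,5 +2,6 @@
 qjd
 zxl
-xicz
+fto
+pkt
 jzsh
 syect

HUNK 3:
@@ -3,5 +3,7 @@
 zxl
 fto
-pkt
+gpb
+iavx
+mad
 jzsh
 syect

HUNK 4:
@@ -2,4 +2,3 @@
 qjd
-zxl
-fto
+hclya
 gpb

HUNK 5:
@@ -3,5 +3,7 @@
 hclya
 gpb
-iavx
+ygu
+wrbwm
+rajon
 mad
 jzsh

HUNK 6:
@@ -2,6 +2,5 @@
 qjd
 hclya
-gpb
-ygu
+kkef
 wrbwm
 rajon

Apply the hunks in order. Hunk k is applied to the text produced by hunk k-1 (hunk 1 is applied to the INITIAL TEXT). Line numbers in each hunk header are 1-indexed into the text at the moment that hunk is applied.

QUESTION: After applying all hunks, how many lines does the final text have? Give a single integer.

Hunk 1: at line 1 remove [lgh,dxcu] add [zxl,xicz] -> 6 lines: vjwjw qjd zxl xicz jzsh syect
Hunk 2: at line 2 remove [xicz] add [fto,pkt] -> 7 lines: vjwjw qjd zxl fto pkt jzsh syect
Hunk 3: at line 3 remove [pkt] add [gpb,iavx,mad] -> 9 lines: vjwjw qjd zxl fto gpb iavx mad jzsh syect
Hunk 4: at line 2 remove [zxl,fto] add [hclya] -> 8 lines: vjwjw qjd hclya gpb iavx mad jzsh syect
Hunk 5: at line 3 remove [iavx] add [ygu,wrbwm,rajon] -> 10 lines: vjwjw qjd hclya gpb ygu wrbwm rajon mad jzsh syect
Hunk 6: at line 2 remove [gpb,ygu] add [kkef] -> 9 lines: vjwjw qjd hclya kkef wrbwm rajon mad jzsh syect
Final line count: 9

Answer: 9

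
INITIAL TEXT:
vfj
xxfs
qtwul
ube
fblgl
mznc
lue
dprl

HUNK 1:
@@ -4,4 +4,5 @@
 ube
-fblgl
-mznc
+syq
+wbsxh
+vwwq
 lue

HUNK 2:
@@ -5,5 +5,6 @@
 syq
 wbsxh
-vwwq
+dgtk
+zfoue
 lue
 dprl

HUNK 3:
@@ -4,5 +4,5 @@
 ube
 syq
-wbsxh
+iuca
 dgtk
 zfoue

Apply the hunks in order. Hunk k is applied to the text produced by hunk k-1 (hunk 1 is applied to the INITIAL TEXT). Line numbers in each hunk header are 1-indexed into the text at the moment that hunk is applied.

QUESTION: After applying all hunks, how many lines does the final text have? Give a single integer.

Hunk 1: at line 4 remove [fblgl,mznc] add [syq,wbsxh,vwwq] -> 9 lines: vfj xxfs qtwul ube syq wbsxh vwwq lue dprl
Hunk 2: at line 5 remove [vwwq] add [dgtk,zfoue] -> 10 lines: vfj xxfs qtwul ube syq wbsxh dgtk zfoue lue dprl
Hunk 3: at line 4 remove [wbsxh] add [iuca] -> 10 lines: vfj xxfs qtwul ube syq iuca dgtk zfoue lue dprl
Final line count: 10

Answer: 10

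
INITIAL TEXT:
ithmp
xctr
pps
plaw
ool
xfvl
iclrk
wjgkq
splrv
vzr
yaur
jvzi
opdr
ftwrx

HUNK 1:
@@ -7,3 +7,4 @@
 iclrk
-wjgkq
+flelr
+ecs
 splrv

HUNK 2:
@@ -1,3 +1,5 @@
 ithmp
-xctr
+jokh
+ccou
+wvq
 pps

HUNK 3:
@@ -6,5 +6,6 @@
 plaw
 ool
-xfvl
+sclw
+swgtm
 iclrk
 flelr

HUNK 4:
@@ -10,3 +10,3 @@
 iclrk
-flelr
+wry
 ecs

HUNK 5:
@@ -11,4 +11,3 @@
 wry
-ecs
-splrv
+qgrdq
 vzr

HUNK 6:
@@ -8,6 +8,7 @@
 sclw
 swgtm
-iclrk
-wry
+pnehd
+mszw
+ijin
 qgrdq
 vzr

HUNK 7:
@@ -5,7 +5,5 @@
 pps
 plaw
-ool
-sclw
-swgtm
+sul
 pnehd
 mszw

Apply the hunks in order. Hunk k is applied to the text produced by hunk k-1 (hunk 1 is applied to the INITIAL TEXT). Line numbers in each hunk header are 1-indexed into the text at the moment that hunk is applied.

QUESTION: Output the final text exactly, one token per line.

Hunk 1: at line 7 remove [wjgkq] add [flelr,ecs] -> 15 lines: ithmp xctr pps plaw ool xfvl iclrk flelr ecs splrv vzr yaur jvzi opdr ftwrx
Hunk 2: at line 1 remove [xctr] add [jokh,ccou,wvq] -> 17 lines: ithmp jokh ccou wvq pps plaw ool xfvl iclrk flelr ecs splrv vzr yaur jvzi opdr ftwrx
Hunk 3: at line 6 remove [xfvl] add [sclw,swgtm] -> 18 lines: ithmp jokh ccou wvq pps plaw ool sclw swgtm iclrk flelr ecs splrv vzr yaur jvzi opdr ftwrx
Hunk 4: at line 10 remove [flelr] add [wry] -> 18 lines: ithmp jokh ccou wvq pps plaw ool sclw swgtm iclrk wry ecs splrv vzr yaur jvzi opdr ftwrx
Hunk 5: at line 11 remove [ecs,splrv] add [qgrdq] -> 17 lines: ithmp jokh ccou wvq pps plaw ool sclw swgtm iclrk wry qgrdq vzr yaur jvzi opdr ftwrx
Hunk 6: at line 8 remove [iclrk,wry] add [pnehd,mszw,ijin] -> 18 lines: ithmp jokh ccou wvq pps plaw ool sclw swgtm pnehd mszw ijin qgrdq vzr yaur jvzi opdr ftwrx
Hunk 7: at line 5 remove [ool,sclw,swgtm] add [sul] -> 16 lines: ithmp jokh ccou wvq pps plaw sul pnehd mszw ijin qgrdq vzr yaur jvzi opdr ftwrx

Answer: ithmp
jokh
ccou
wvq
pps
plaw
sul
pnehd
mszw
ijin
qgrdq
vzr
yaur
jvzi
opdr
ftwrx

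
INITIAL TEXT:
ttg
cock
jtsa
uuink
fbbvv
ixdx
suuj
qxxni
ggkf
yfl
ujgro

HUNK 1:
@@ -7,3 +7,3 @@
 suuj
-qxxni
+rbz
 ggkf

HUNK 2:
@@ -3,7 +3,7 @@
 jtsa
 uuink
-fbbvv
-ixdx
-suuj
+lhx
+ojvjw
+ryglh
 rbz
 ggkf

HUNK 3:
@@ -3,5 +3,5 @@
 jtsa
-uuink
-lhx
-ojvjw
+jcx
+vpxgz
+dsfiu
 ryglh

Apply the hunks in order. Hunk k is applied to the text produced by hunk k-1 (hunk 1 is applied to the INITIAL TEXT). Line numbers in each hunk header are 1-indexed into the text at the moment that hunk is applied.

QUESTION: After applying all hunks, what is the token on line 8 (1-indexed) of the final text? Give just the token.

Answer: rbz

Derivation:
Hunk 1: at line 7 remove [qxxni] add [rbz] -> 11 lines: ttg cock jtsa uuink fbbvv ixdx suuj rbz ggkf yfl ujgro
Hunk 2: at line 3 remove [fbbvv,ixdx,suuj] add [lhx,ojvjw,ryglh] -> 11 lines: ttg cock jtsa uuink lhx ojvjw ryglh rbz ggkf yfl ujgro
Hunk 3: at line 3 remove [uuink,lhx,ojvjw] add [jcx,vpxgz,dsfiu] -> 11 lines: ttg cock jtsa jcx vpxgz dsfiu ryglh rbz ggkf yfl ujgro
Final line 8: rbz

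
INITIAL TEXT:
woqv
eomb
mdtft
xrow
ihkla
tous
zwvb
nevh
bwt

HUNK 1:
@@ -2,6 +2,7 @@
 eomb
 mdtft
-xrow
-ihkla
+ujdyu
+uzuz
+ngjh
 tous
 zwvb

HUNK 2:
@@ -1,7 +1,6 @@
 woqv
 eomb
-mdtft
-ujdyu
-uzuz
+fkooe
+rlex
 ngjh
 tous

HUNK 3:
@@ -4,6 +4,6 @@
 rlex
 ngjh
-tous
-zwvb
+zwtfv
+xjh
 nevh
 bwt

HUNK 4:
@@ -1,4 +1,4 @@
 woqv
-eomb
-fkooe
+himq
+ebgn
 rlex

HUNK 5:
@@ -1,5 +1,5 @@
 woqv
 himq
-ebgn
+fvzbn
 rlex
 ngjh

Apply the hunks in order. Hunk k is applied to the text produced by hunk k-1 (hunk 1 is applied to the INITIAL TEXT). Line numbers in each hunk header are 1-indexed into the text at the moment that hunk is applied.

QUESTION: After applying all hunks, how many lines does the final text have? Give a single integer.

Hunk 1: at line 2 remove [xrow,ihkla] add [ujdyu,uzuz,ngjh] -> 10 lines: woqv eomb mdtft ujdyu uzuz ngjh tous zwvb nevh bwt
Hunk 2: at line 1 remove [mdtft,ujdyu,uzuz] add [fkooe,rlex] -> 9 lines: woqv eomb fkooe rlex ngjh tous zwvb nevh bwt
Hunk 3: at line 4 remove [tous,zwvb] add [zwtfv,xjh] -> 9 lines: woqv eomb fkooe rlex ngjh zwtfv xjh nevh bwt
Hunk 4: at line 1 remove [eomb,fkooe] add [himq,ebgn] -> 9 lines: woqv himq ebgn rlex ngjh zwtfv xjh nevh bwt
Hunk 5: at line 1 remove [ebgn] add [fvzbn] -> 9 lines: woqv himq fvzbn rlex ngjh zwtfv xjh nevh bwt
Final line count: 9

Answer: 9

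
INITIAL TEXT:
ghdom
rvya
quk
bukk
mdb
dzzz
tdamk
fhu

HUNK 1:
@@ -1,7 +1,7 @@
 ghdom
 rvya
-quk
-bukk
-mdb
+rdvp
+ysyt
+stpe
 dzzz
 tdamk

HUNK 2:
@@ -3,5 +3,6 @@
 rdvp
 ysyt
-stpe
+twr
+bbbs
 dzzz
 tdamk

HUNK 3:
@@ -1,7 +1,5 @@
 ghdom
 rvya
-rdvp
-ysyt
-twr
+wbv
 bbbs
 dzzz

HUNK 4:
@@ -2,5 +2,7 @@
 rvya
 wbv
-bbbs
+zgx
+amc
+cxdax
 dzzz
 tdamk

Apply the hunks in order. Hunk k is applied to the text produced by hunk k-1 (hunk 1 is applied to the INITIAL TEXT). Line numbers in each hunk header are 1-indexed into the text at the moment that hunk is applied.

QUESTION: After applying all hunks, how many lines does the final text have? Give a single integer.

Answer: 9

Derivation:
Hunk 1: at line 1 remove [quk,bukk,mdb] add [rdvp,ysyt,stpe] -> 8 lines: ghdom rvya rdvp ysyt stpe dzzz tdamk fhu
Hunk 2: at line 3 remove [stpe] add [twr,bbbs] -> 9 lines: ghdom rvya rdvp ysyt twr bbbs dzzz tdamk fhu
Hunk 3: at line 1 remove [rdvp,ysyt,twr] add [wbv] -> 7 lines: ghdom rvya wbv bbbs dzzz tdamk fhu
Hunk 4: at line 2 remove [bbbs] add [zgx,amc,cxdax] -> 9 lines: ghdom rvya wbv zgx amc cxdax dzzz tdamk fhu
Final line count: 9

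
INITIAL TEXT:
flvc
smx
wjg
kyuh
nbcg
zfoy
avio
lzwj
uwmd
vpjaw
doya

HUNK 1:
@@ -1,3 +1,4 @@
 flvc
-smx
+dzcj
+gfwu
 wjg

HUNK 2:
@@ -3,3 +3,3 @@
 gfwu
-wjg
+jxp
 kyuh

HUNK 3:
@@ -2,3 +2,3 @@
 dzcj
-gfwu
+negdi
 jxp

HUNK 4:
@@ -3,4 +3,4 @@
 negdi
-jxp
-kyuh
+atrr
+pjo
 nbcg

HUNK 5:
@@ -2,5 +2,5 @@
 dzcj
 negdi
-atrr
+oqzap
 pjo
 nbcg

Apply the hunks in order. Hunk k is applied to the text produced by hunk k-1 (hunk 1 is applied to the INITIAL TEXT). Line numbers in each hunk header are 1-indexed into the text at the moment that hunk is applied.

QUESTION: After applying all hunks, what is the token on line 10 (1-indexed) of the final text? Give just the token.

Hunk 1: at line 1 remove [smx] add [dzcj,gfwu] -> 12 lines: flvc dzcj gfwu wjg kyuh nbcg zfoy avio lzwj uwmd vpjaw doya
Hunk 2: at line 3 remove [wjg] add [jxp] -> 12 lines: flvc dzcj gfwu jxp kyuh nbcg zfoy avio lzwj uwmd vpjaw doya
Hunk 3: at line 2 remove [gfwu] add [negdi] -> 12 lines: flvc dzcj negdi jxp kyuh nbcg zfoy avio lzwj uwmd vpjaw doya
Hunk 4: at line 3 remove [jxp,kyuh] add [atrr,pjo] -> 12 lines: flvc dzcj negdi atrr pjo nbcg zfoy avio lzwj uwmd vpjaw doya
Hunk 5: at line 2 remove [atrr] add [oqzap] -> 12 lines: flvc dzcj negdi oqzap pjo nbcg zfoy avio lzwj uwmd vpjaw doya
Final line 10: uwmd

Answer: uwmd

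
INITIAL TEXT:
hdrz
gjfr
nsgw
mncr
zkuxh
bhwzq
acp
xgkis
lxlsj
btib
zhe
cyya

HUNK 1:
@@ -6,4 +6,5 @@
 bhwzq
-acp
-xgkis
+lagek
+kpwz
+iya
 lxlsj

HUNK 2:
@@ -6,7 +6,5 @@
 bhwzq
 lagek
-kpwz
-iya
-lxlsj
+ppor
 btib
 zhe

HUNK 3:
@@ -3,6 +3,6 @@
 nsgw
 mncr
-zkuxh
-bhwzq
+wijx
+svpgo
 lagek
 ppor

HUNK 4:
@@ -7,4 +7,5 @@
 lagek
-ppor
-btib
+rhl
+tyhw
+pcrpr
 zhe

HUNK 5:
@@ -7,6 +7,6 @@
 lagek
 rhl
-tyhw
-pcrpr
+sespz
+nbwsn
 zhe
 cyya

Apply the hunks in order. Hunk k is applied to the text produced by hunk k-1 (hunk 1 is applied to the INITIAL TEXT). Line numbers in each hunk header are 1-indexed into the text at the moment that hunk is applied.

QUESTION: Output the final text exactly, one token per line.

Answer: hdrz
gjfr
nsgw
mncr
wijx
svpgo
lagek
rhl
sespz
nbwsn
zhe
cyya

Derivation:
Hunk 1: at line 6 remove [acp,xgkis] add [lagek,kpwz,iya] -> 13 lines: hdrz gjfr nsgw mncr zkuxh bhwzq lagek kpwz iya lxlsj btib zhe cyya
Hunk 2: at line 6 remove [kpwz,iya,lxlsj] add [ppor] -> 11 lines: hdrz gjfr nsgw mncr zkuxh bhwzq lagek ppor btib zhe cyya
Hunk 3: at line 3 remove [zkuxh,bhwzq] add [wijx,svpgo] -> 11 lines: hdrz gjfr nsgw mncr wijx svpgo lagek ppor btib zhe cyya
Hunk 4: at line 7 remove [ppor,btib] add [rhl,tyhw,pcrpr] -> 12 lines: hdrz gjfr nsgw mncr wijx svpgo lagek rhl tyhw pcrpr zhe cyya
Hunk 5: at line 7 remove [tyhw,pcrpr] add [sespz,nbwsn] -> 12 lines: hdrz gjfr nsgw mncr wijx svpgo lagek rhl sespz nbwsn zhe cyya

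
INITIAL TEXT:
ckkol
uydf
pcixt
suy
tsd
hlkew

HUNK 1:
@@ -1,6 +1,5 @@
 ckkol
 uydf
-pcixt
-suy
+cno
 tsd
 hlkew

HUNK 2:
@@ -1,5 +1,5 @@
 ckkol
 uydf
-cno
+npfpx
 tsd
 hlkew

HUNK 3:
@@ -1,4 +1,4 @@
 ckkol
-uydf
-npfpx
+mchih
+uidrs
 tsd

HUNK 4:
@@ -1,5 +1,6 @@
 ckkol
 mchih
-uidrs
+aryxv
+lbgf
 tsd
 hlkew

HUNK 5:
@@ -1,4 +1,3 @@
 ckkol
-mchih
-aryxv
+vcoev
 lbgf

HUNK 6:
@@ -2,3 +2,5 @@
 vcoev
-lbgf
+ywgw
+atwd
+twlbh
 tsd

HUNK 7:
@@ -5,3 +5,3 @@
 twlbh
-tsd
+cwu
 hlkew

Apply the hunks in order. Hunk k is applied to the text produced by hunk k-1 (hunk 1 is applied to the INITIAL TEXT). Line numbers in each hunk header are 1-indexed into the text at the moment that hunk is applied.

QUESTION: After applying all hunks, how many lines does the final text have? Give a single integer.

Answer: 7

Derivation:
Hunk 1: at line 1 remove [pcixt,suy] add [cno] -> 5 lines: ckkol uydf cno tsd hlkew
Hunk 2: at line 1 remove [cno] add [npfpx] -> 5 lines: ckkol uydf npfpx tsd hlkew
Hunk 3: at line 1 remove [uydf,npfpx] add [mchih,uidrs] -> 5 lines: ckkol mchih uidrs tsd hlkew
Hunk 4: at line 1 remove [uidrs] add [aryxv,lbgf] -> 6 lines: ckkol mchih aryxv lbgf tsd hlkew
Hunk 5: at line 1 remove [mchih,aryxv] add [vcoev] -> 5 lines: ckkol vcoev lbgf tsd hlkew
Hunk 6: at line 2 remove [lbgf] add [ywgw,atwd,twlbh] -> 7 lines: ckkol vcoev ywgw atwd twlbh tsd hlkew
Hunk 7: at line 5 remove [tsd] add [cwu] -> 7 lines: ckkol vcoev ywgw atwd twlbh cwu hlkew
Final line count: 7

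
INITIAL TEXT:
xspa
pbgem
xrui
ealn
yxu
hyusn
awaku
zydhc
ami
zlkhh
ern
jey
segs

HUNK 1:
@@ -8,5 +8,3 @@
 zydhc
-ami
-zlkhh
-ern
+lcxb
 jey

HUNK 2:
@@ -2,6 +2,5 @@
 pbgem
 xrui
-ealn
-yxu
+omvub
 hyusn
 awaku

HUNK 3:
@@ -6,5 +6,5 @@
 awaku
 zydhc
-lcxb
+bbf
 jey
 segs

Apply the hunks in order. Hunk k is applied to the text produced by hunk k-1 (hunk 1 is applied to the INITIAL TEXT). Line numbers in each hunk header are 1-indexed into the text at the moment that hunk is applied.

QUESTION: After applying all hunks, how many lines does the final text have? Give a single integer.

Answer: 10

Derivation:
Hunk 1: at line 8 remove [ami,zlkhh,ern] add [lcxb] -> 11 lines: xspa pbgem xrui ealn yxu hyusn awaku zydhc lcxb jey segs
Hunk 2: at line 2 remove [ealn,yxu] add [omvub] -> 10 lines: xspa pbgem xrui omvub hyusn awaku zydhc lcxb jey segs
Hunk 3: at line 6 remove [lcxb] add [bbf] -> 10 lines: xspa pbgem xrui omvub hyusn awaku zydhc bbf jey segs
Final line count: 10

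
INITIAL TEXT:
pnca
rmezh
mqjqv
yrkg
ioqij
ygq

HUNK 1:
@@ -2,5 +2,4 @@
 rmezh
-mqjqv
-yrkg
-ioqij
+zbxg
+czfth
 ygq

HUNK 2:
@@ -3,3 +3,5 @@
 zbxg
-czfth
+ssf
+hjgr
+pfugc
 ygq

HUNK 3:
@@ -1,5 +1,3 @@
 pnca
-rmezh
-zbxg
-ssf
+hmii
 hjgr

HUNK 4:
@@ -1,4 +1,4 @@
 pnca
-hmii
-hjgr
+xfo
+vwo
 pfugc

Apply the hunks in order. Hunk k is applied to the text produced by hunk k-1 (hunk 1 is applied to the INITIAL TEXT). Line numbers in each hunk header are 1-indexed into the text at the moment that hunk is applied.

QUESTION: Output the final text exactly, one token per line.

Answer: pnca
xfo
vwo
pfugc
ygq

Derivation:
Hunk 1: at line 2 remove [mqjqv,yrkg,ioqij] add [zbxg,czfth] -> 5 lines: pnca rmezh zbxg czfth ygq
Hunk 2: at line 3 remove [czfth] add [ssf,hjgr,pfugc] -> 7 lines: pnca rmezh zbxg ssf hjgr pfugc ygq
Hunk 3: at line 1 remove [rmezh,zbxg,ssf] add [hmii] -> 5 lines: pnca hmii hjgr pfugc ygq
Hunk 4: at line 1 remove [hmii,hjgr] add [xfo,vwo] -> 5 lines: pnca xfo vwo pfugc ygq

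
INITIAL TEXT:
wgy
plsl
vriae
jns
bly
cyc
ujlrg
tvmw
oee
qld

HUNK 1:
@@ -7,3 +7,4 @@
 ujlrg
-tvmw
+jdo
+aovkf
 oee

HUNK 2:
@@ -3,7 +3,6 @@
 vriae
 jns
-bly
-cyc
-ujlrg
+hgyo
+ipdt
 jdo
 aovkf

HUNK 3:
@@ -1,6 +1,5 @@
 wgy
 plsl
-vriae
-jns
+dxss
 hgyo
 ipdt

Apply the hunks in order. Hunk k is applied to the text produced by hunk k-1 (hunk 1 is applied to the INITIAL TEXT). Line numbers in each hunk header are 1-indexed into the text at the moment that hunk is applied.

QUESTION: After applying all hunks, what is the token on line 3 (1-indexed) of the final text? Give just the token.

Hunk 1: at line 7 remove [tvmw] add [jdo,aovkf] -> 11 lines: wgy plsl vriae jns bly cyc ujlrg jdo aovkf oee qld
Hunk 2: at line 3 remove [bly,cyc,ujlrg] add [hgyo,ipdt] -> 10 lines: wgy plsl vriae jns hgyo ipdt jdo aovkf oee qld
Hunk 3: at line 1 remove [vriae,jns] add [dxss] -> 9 lines: wgy plsl dxss hgyo ipdt jdo aovkf oee qld
Final line 3: dxss

Answer: dxss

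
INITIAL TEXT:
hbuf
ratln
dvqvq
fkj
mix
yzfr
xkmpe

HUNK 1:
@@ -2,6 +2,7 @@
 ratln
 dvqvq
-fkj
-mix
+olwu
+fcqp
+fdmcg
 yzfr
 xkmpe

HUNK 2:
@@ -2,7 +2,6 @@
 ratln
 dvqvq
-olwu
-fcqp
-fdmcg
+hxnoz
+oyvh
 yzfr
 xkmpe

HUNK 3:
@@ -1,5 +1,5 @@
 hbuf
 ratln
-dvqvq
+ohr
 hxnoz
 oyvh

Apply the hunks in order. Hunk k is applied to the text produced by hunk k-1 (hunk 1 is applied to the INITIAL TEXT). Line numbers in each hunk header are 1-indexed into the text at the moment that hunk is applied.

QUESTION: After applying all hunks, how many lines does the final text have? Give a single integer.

Answer: 7

Derivation:
Hunk 1: at line 2 remove [fkj,mix] add [olwu,fcqp,fdmcg] -> 8 lines: hbuf ratln dvqvq olwu fcqp fdmcg yzfr xkmpe
Hunk 2: at line 2 remove [olwu,fcqp,fdmcg] add [hxnoz,oyvh] -> 7 lines: hbuf ratln dvqvq hxnoz oyvh yzfr xkmpe
Hunk 3: at line 1 remove [dvqvq] add [ohr] -> 7 lines: hbuf ratln ohr hxnoz oyvh yzfr xkmpe
Final line count: 7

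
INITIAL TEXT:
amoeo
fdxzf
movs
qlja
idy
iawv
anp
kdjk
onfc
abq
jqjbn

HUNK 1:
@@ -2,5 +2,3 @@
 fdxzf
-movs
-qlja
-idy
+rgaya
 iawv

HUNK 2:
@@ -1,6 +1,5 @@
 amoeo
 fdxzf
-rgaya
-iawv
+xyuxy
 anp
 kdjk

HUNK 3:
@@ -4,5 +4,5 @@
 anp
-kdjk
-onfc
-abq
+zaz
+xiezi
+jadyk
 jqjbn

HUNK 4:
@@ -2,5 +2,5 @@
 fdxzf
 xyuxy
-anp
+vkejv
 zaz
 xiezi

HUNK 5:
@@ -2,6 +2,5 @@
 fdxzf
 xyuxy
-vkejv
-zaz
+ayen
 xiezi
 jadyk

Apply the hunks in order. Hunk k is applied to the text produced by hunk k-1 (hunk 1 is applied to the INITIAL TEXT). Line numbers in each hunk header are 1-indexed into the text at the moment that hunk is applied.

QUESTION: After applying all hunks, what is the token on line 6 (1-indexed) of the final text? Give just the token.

Hunk 1: at line 2 remove [movs,qlja,idy] add [rgaya] -> 9 lines: amoeo fdxzf rgaya iawv anp kdjk onfc abq jqjbn
Hunk 2: at line 1 remove [rgaya,iawv] add [xyuxy] -> 8 lines: amoeo fdxzf xyuxy anp kdjk onfc abq jqjbn
Hunk 3: at line 4 remove [kdjk,onfc,abq] add [zaz,xiezi,jadyk] -> 8 lines: amoeo fdxzf xyuxy anp zaz xiezi jadyk jqjbn
Hunk 4: at line 2 remove [anp] add [vkejv] -> 8 lines: amoeo fdxzf xyuxy vkejv zaz xiezi jadyk jqjbn
Hunk 5: at line 2 remove [vkejv,zaz] add [ayen] -> 7 lines: amoeo fdxzf xyuxy ayen xiezi jadyk jqjbn
Final line 6: jadyk

Answer: jadyk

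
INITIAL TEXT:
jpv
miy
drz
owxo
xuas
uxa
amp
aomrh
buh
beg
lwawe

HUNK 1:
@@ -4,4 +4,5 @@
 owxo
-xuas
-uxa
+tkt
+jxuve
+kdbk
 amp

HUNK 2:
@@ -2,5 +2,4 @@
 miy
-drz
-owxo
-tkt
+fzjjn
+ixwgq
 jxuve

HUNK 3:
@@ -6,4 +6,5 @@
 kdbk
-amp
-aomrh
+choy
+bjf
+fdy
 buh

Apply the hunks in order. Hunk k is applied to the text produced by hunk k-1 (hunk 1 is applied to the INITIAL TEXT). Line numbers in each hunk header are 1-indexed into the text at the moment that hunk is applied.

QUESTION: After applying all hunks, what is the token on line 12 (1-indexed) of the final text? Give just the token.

Answer: lwawe

Derivation:
Hunk 1: at line 4 remove [xuas,uxa] add [tkt,jxuve,kdbk] -> 12 lines: jpv miy drz owxo tkt jxuve kdbk amp aomrh buh beg lwawe
Hunk 2: at line 2 remove [drz,owxo,tkt] add [fzjjn,ixwgq] -> 11 lines: jpv miy fzjjn ixwgq jxuve kdbk amp aomrh buh beg lwawe
Hunk 3: at line 6 remove [amp,aomrh] add [choy,bjf,fdy] -> 12 lines: jpv miy fzjjn ixwgq jxuve kdbk choy bjf fdy buh beg lwawe
Final line 12: lwawe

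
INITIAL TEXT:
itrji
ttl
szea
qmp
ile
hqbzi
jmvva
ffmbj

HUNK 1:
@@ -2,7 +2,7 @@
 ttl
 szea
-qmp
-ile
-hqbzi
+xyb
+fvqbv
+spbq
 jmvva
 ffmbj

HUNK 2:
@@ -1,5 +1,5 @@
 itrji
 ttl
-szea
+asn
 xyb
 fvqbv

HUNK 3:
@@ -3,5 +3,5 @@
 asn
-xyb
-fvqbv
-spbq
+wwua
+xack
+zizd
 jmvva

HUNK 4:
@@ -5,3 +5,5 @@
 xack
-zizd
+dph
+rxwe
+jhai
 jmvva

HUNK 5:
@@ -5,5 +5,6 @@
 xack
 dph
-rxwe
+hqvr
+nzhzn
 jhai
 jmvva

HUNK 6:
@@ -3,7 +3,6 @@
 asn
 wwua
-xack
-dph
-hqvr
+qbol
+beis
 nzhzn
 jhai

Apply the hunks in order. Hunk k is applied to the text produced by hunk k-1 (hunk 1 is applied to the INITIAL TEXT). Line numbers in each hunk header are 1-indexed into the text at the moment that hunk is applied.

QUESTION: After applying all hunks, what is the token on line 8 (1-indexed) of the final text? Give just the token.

Hunk 1: at line 2 remove [qmp,ile,hqbzi] add [xyb,fvqbv,spbq] -> 8 lines: itrji ttl szea xyb fvqbv spbq jmvva ffmbj
Hunk 2: at line 1 remove [szea] add [asn] -> 8 lines: itrji ttl asn xyb fvqbv spbq jmvva ffmbj
Hunk 3: at line 3 remove [xyb,fvqbv,spbq] add [wwua,xack,zizd] -> 8 lines: itrji ttl asn wwua xack zizd jmvva ffmbj
Hunk 4: at line 5 remove [zizd] add [dph,rxwe,jhai] -> 10 lines: itrji ttl asn wwua xack dph rxwe jhai jmvva ffmbj
Hunk 5: at line 5 remove [rxwe] add [hqvr,nzhzn] -> 11 lines: itrji ttl asn wwua xack dph hqvr nzhzn jhai jmvva ffmbj
Hunk 6: at line 3 remove [xack,dph,hqvr] add [qbol,beis] -> 10 lines: itrji ttl asn wwua qbol beis nzhzn jhai jmvva ffmbj
Final line 8: jhai

Answer: jhai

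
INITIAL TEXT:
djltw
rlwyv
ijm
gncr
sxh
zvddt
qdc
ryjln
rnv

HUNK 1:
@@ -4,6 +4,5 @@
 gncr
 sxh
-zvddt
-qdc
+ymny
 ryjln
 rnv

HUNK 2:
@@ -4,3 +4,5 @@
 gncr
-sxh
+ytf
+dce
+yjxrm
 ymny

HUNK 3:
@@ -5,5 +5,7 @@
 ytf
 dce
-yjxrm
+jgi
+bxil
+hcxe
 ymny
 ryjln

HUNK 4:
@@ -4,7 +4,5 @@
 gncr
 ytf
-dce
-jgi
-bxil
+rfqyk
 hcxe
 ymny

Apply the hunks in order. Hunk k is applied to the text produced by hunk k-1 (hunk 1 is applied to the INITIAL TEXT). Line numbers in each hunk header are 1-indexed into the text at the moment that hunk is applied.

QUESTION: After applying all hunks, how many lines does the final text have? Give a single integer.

Hunk 1: at line 4 remove [zvddt,qdc] add [ymny] -> 8 lines: djltw rlwyv ijm gncr sxh ymny ryjln rnv
Hunk 2: at line 4 remove [sxh] add [ytf,dce,yjxrm] -> 10 lines: djltw rlwyv ijm gncr ytf dce yjxrm ymny ryjln rnv
Hunk 3: at line 5 remove [yjxrm] add [jgi,bxil,hcxe] -> 12 lines: djltw rlwyv ijm gncr ytf dce jgi bxil hcxe ymny ryjln rnv
Hunk 4: at line 4 remove [dce,jgi,bxil] add [rfqyk] -> 10 lines: djltw rlwyv ijm gncr ytf rfqyk hcxe ymny ryjln rnv
Final line count: 10

Answer: 10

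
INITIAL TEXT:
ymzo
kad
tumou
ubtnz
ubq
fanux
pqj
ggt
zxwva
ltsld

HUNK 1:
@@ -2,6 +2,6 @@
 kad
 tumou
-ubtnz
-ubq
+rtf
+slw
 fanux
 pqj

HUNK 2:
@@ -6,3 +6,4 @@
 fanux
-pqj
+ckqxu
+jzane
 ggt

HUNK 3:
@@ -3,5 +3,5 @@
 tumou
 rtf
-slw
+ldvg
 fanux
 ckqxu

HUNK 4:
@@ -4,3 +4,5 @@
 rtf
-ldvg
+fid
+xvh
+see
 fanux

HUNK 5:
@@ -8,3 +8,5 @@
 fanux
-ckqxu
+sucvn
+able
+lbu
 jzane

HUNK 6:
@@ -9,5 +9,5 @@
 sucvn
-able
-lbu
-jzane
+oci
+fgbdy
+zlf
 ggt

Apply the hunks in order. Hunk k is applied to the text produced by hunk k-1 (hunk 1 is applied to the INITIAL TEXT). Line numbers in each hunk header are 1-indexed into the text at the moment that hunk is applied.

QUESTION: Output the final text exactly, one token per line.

Hunk 1: at line 2 remove [ubtnz,ubq] add [rtf,slw] -> 10 lines: ymzo kad tumou rtf slw fanux pqj ggt zxwva ltsld
Hunk 2: at line 6 remove [pqj] add [ckqxu,jzane] -> 11 lines: ymzo kad tumou rtf slw fanux ckqxu jzane ggt zxwva ltsld
Hunk 3: at line 3 remove [slw] add [ldvg] -> 11 lines: ymzo kad tumou rtf ldvg fanux ckqxu jzane ggt zxwva ltsld
Hunk 4: at line 4 remove [ldvg] add [fid,xvh,see] -> 13 lines: ymzo kad tumou rtf fid xvh see fanux ckqxu jzane ggt zxwva ltsld
Hunk 5: at line 8 remove [ckqxu] add [sucvn,able,lbu] -> 15 lines: ymzo kad tumou rtf fid xvh see fanux sucvn able lbu jzane ggt zxwva ltsld
Hunk 6: at line 9 remove [able,lbu,jzane] add [oci,fgbdy,zlf] -> 15 lines: ymzo kad tumou rtf fid xvh see fanux sucvn oci fgbdy zlf ggt zxwva ltsld

Answer: ymzo
kad
tumou
rtf
fid
xvh
see
fanux
sucvn
oci
fgbdy
zlf
ggt
zxwva
ltsld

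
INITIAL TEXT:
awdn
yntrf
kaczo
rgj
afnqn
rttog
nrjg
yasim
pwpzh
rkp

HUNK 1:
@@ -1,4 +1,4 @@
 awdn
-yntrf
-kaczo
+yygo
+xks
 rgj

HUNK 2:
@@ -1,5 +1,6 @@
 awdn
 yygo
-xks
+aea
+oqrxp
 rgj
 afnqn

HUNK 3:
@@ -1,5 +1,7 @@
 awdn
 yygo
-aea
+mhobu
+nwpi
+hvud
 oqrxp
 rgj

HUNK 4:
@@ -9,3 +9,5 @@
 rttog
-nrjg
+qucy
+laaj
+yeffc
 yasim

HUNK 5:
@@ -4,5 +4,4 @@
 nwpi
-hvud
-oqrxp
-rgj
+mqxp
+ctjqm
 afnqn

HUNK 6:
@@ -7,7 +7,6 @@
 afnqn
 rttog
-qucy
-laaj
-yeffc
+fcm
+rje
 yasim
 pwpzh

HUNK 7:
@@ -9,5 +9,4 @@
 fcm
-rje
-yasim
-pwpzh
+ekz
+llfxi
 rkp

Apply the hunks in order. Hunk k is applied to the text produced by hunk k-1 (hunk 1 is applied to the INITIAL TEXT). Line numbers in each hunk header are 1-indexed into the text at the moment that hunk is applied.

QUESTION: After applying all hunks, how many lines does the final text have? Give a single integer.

Hunk 1: at line 1 remove [yntrf,kaczo] add [yygo,xks] -> 10 lines: awdn yygo xks rgj afnqn rttog nrjg yasim pwpzh rkp
Hunk 2: at line 1 remove [xks] add [aea,oqrxp] -> 11 lines: awdn yygo aea oqrxp rgj afnqn rttog nrjg yasim pwpzh rkp
Hunk 3: at line 1 remove [aea] add [mhobu,nwpi,hvud] -> 13 lines: awdn yygo mhobu nwpi hvud oqrxp rgj afnqn rttog nrjg yasim pwpzh rkp
Hunk 4: at line 9 remove [nrjg] add [qucy,laaj,yeffc] -> 15 lines: awdn yygo mhobu nwpi hvud oqrxp rgj afnqn rttog qucy laaj yeffc yasim pwpzh rkp
Hunk 5: at line 4 remove [hvud,oqrxp,rgj] add [mqxp,ctjqm] -> 14 lines: awdn yygo mhobu nwpi mqxp ctjqm afnqn rttog qucy laaj yeffc yasim pwpzh rkp
Hunk 6: at line 7 remove [qucy,laaj,yeffc] add [fcm,rje] -> 13 lines: awdn yygo mhobu nwpi mqxp ctjqm afnqn rttog fcm rje yasim pwpzh rkp
Hunk 7: at line 9 remove [rje,yasim,pwpzh] add [ekz,llfxi] -> 12 lines: awdn yygo mhobu nwpi mqxp ctjqm afnqn rttog fcm ekz llfxi rkp
Final line count: 12

Answer: 12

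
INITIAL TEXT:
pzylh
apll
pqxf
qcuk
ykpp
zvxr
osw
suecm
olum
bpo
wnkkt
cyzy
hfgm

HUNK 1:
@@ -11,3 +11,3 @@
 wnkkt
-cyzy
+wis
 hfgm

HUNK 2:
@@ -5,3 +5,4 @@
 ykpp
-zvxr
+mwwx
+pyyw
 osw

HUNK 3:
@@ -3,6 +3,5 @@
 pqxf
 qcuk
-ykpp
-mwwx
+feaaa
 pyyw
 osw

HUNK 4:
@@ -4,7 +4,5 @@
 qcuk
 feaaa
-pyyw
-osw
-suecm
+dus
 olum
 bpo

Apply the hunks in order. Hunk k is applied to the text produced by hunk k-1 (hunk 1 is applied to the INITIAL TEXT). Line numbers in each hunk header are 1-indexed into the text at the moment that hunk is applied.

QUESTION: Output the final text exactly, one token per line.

Answer: pzylh
apll
pqxf
qcuk
feaaa
dus
olum
bpo
wnkkt
wis
hfgm

Derivation:
Hunk 1: at line 11 remove [cyzy] add [wis] -> 13 lines: pzylh apll pqxf qcuk ykpp zvxr osw suecm olum bpo wnkkt wis hfgm
Hunk 2: at line 5 remove [zvxr] add [mwwx,pyyw] -> 14 lines: pzylh apll pqxf qcuk ykpp mwwx pyyw osw suecm olum bpo wnkkt wis hfgm
Hunk 3: at line 3 remove [ykpp,mwwx] add [feaaa] -> 13 lines: pzylh apll pqxf qcuk feaaa pyyw osw suecm olum bpo wnkkt wis hfgm
Hunk 4: at line 4 remove [pyyw,osw,suecm] add [dus] -> 11 lines: pzylh apll pqxf qcuk feaaa dus olum bpo wnkkt wis hfgm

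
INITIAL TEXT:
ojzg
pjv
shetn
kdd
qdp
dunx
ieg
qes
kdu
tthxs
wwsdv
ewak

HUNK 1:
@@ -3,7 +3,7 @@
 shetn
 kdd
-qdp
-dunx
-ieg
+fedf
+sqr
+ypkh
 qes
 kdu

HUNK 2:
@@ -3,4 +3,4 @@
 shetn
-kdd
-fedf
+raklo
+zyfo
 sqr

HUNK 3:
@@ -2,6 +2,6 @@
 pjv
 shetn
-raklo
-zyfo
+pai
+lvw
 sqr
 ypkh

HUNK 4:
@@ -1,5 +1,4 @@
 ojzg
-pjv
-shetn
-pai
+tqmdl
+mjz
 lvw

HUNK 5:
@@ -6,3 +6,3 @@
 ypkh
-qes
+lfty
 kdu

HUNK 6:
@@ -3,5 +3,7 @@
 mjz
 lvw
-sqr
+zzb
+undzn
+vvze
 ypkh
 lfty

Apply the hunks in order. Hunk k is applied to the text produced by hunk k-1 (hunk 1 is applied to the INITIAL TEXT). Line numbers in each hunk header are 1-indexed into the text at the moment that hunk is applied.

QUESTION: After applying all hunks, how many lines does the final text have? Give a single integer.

Answer: 13

Derivation:
Hunk 1: at line 3 remove [qdp,dunx,ieg] add [fedf,sqr,ypkh] -> 12 lines: ojzg pjv shetn kdd fedf sqr ypkh qes kdu tthxs wwsdv ewak
Hunk 2: at line 3 remove [kdd,fedf] add [raklo,zyfo] -> 12 lines: ojzg pjv shetn raklo zyfo sqr ypkh qes kdu tthxs wwsdv ewak
Hunk 3: at line 2 remove [raklo,zyfo] add [pai,lvw] -> 12 lines: ojzg pjv shetn pai lvw sqr ypkh qes kdu tthxs wwsdv ewak
Hunk 4: at line 1 remove [pjv,shetn,pai] add [tqmdl,mjz] -> 11 lines: ojzg tqmdl mjz lvw sqr ypkh qes kdu tthxs wwsdv ewak
Hunk 5: at line 6 remove [qes] add [lfty] -> 11 lines: ojzg tqmdl mjz lvw sqr ypkh lfty kdu tthxs wwsdv ewak
Hunk 6: at line 3 remove [sqr] add [zzb,undzn,vvze] -> 13 lines: ojzg tqmdl mjz lvw zzb undzn vvze ypkh lfty kdu tthxs wwsdv ewak
Final line count: 13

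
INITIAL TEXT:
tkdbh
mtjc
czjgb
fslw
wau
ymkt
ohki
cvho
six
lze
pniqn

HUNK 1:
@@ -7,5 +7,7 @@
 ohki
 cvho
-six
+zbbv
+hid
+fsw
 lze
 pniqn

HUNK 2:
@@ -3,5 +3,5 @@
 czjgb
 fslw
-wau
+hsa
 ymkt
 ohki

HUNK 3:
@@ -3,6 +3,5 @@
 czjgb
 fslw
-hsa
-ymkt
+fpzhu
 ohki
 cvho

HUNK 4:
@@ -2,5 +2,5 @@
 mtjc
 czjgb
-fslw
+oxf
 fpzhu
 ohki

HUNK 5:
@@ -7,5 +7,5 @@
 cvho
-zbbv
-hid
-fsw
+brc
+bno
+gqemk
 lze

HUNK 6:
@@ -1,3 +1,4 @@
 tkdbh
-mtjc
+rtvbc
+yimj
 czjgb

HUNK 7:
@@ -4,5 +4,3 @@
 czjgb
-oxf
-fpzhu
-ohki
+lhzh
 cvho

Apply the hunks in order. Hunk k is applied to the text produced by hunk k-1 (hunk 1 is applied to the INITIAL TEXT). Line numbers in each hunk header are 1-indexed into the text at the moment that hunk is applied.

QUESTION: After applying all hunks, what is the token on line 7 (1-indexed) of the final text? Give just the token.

Answer: brc

Derivation:
Hunk 1: at line 7 remove [six] add [zbbv,hid,fsw] -> 13 lines: tkdbh mtjc czjgb fslw wau ymkt ohki cvho zbbv hid fsw lze pniqn
Hunk 2: at line 3 remove [wau] add [hsa] -> 13 lines: tkdbh mtjc czjgb fslw hsa ymkt ohki cvho zbbv hid fsw lze pniqn
Hunk 3: at line 3 remove [hsa,ymkt] add [fpzhu] -> 12 lines: tkdbh mtjc czjgb fslw fpzhu ohki cvho zbbv hid fsw lze pniqn
Hunk 4: at line 2 remove [fslw] add [oxf] -> 12 lines: tkdbh mtjc czjgb oxf fpzhu ohki cvho zbbv hid fsw lze pniqn
Hunk 5: at line 7 remove [zbbv,hid,fsw] add [brc,bno,gqemk] -> 12 lines: tkdbh mtjc czjgb oxf fpzhu ohki cvho brc bno gqemk lze pniqn
Hunk 6: at line 1 remove [mtjc] add [rtvbc,yimj] -> 13 lines: tkdbh rtvbc yimj czjgb oxf fpzhu ohki cvho brc bno gqemk lze pniqn
Hunk 7: at line 4 remove [oxf,fpzhu,ohki] add [lhzh] -> 11 lines: tkdbh rtvbc yimj czjgb lhzh cvho brc bno gqemk lze pniqn
Final line 7: brc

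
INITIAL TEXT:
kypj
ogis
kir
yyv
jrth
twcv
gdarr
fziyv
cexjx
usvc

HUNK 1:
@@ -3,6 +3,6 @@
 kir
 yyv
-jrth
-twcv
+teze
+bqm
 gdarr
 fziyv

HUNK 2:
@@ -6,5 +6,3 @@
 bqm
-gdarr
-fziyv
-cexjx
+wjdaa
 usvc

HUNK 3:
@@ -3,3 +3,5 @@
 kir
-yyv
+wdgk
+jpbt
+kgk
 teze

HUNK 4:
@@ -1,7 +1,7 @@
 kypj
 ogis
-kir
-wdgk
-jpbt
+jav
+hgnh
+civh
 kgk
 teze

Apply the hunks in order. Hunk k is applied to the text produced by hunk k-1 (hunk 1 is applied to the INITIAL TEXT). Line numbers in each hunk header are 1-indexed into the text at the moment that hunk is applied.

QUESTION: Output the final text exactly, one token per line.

Hunk 1: at line 3 remove [jrth,twcv] add [teze,bqm] -> 10 lines: kypj ogis kir yyv teze bqm gdarr fziyv cexjx usvc
Hunk 2: at line 6 remove [gdarr,fziyv,cexjx] add [wjdaa] -> 8 lines: kypj ogis kir yyv teze bqm wjdaa usvc
Hunk 3: at line 3 remove [yyv] add [wdgk,jpbt,kgk] -> 10 lines: kypj ogis kir wdgk jpbt kgk teze bqm wjdaa usvc
Hunk 4: at line 1 remove [kir,wdgk,jpbt] add [jav,hgnh,civh] -> 10 lines: kypj ogis jav hgnh civh kgk teze bqm wjdaa usvc

Answer: kypj
ogis
jav
hgnh
civh
kgk
teze
bqm
wjdaa
usvc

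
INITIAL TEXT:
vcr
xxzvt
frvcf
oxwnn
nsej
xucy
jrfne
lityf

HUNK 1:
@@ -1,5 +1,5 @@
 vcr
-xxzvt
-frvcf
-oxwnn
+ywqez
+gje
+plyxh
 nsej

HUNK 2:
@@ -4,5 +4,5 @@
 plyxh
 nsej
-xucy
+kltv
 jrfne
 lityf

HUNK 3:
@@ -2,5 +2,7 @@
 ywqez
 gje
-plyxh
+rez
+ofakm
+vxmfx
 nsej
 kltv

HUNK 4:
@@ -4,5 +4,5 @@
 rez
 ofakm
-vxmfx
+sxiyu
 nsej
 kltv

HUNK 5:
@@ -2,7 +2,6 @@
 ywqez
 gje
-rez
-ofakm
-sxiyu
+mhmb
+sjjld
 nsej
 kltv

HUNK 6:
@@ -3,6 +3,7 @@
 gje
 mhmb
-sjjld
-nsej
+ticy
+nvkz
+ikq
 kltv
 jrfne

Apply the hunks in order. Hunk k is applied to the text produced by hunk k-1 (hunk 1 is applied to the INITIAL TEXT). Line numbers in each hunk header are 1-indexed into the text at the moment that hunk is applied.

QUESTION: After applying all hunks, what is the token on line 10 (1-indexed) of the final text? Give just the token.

Hunk 1: at line 1 remove [xxzvt,frvcf,oxwnn] add [ywqez,gje,plyxh] -> 8 lines: vcr ywqez gje plyxh nsej xucy jrfne lityf
Hunk 2: at line 4 remove [xucy] add [kltv] -> 8 lines: vcr ywqez gje plyxh nsej kltv jrfne lityf
Hunk 3: at line 2 remove [plyxh] add [rez,ofakm,vxmfx] -> 10 lines: vcr ywqez gje rez ofakm vxmfx nsej kltv jrfne lityf
Hunk 4: at line 4 remove [vxmfx] add [sxiyu] -> 10 lines: vcr ywqez gje rez ofakm sxiyu nsej kltv jrfne lityf
Hunk 5: at line 2 remove [rez,ofakm,sxiyu] add [mhmb,sjjld] -> 9 lines: vcr ywqez gje mhmb sjjld nsej kltv jrfne lityf
Hunk 6: at line 3 remove [sjjld,nsej] add [ticy,nvkz,ikq] -> 10 lines: vcr ywqez gje mhmb ticy nvkz ikq kltv jrfne lityf
Final line 10: lityf

Answer: lityf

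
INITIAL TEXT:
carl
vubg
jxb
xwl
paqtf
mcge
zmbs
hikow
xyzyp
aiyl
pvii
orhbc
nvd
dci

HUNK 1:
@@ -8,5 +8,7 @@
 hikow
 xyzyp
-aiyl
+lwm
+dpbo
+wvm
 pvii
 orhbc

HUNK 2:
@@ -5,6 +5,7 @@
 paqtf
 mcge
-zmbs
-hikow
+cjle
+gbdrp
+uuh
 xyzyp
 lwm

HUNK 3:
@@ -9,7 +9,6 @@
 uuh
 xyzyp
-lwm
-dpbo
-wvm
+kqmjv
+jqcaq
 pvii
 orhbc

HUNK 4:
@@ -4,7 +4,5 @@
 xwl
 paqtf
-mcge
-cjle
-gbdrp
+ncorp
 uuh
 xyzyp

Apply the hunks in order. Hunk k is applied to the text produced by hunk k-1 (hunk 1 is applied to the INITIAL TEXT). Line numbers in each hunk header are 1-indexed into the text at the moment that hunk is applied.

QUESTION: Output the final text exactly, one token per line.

Answer: carl
vubg
jxb
xwl
paqtf
ncorp
uuh
xyzyp
kqmjv
jqcaq
pvii
orhbc
nvd
dci

Derivation:
Hunk 1: at line 8 remove [aiyl] add [lwm,dpbo,wvm] -> 16 lines: carl vubg jxb xwl paqtf mcge zmbs hikow xyzyp lwm dpbo wvm pvii orhbc nvd dci
Hunk 2: at line 5 remove [zmbs,hikow] add [cjle,gbdrp,uuh] -> 17 lines: carl vubg jxb xwl paqtf mcge cjle gbdrp uuh xyzyp lwm dpbo wvm pvii orhbc nvd dci
Hunk 3: at line 9 remove [lwm,dpbo,wvm] add [kqmjv,jqcaq] -> 16 lines: carl vubg jxb xwl paqtf mcge cjle gbdrp uuh xyzyp kqmjv jqcaq pvii orhbc nvd dci
Hunk 4: at line 4 remove [mcge,cjle,gbdrp] add [ncorp] -> 14 lines: carl vubg jxb xwl paqtf ncorp uuh xyzyp kqmjv jqcaq pvii orhbc nvd dci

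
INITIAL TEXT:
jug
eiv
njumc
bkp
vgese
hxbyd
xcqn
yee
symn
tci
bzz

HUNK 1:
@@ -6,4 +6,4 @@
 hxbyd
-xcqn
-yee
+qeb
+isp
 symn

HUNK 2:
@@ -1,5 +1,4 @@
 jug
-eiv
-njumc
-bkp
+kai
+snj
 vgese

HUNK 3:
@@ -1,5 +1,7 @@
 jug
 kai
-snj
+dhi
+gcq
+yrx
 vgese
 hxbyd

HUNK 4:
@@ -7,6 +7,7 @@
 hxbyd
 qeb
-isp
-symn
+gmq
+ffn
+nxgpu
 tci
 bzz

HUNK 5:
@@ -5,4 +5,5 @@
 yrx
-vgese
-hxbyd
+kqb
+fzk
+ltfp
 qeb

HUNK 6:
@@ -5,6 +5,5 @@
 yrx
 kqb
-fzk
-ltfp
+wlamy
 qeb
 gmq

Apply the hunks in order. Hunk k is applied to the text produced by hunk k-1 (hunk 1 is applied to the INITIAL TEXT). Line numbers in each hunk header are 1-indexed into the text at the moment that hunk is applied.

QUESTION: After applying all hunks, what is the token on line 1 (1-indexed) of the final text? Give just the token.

Hunk 1: at line 6 remove [xcqn,yee] add [qeb,isp] -> 11 lines: jug eiv njumc bkp vgese hxbyd qeb isp symn tci bzz
Hunk 2: at line 1 remove [eiv,njumc,bkp] add [kai,snj] -> 10 lines: jug kai snj vgese hxbyd qeb isp symn tci bzz
Hunk 3: at line 1 remove [snj] add [dhi,gcq,yrx] -> 12 lines: jug kai dhi gcq yrx vgese hxbyd qeb isp symn tci bzz
Hunk 4: at line 7 remove [isp,symn] add [gmq,ffn,nxgpu] -> 13 lines: jug kai dhi gcq yrx vgese hxbyd qeb gmq ffn nxgpu tci bzz
Hunk 5: at line 5 remove [vgese,hxbyd] add [kqb,fzk,ltfp] -> 14 lines: jug kai dhi gcq yrx kqb fzk ltfp qeb gmq ffn nxgpu tci bzz
Hunk 6: at line 5 remove [fzk,ltfp] add [wlamy] -> 13 lines: jug kai dhi gcq yrx kqb wlamy qeb gmq ffn nxgpu tci bzz
Final line 1: jug

Answer: jug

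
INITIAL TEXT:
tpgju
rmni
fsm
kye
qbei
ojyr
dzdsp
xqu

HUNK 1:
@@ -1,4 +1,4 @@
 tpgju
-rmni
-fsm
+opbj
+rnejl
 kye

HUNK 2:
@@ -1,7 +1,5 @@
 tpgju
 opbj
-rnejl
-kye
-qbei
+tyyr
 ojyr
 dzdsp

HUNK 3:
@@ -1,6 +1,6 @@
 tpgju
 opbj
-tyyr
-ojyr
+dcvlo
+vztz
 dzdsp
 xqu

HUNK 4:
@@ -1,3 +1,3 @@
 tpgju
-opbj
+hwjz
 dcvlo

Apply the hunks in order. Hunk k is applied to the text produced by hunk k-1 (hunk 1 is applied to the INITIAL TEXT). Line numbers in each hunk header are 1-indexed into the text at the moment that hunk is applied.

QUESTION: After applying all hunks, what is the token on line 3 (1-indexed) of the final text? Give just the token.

Answer: dcvlo

Derivation:
Hunk 1: at line 1 remove [rmni,fsm] add [opbj,rnejl] -> 8 lines: tpgju opbj rnejl kye qbei ojyr dzdsp xqu
Hunk 2: at line 1 remove [rnejl,kye,qbei] add [tyyr] -> 6 lines: tpgju opbj tyyr ojyr dzdsp xqu
Hunk 3: at line 1 remove [tyyr,ojyr] add [dcvlo,vztz] -> 6 lines: tpgju opbj dcvlo vztz dzdsp xqu
Hunk 4: at line 1 remove [opbj] add [hwjz] -> 6 lines: tpgju hwjz dcvlo vztz dzdsp xqu
Final line 3: dcvlo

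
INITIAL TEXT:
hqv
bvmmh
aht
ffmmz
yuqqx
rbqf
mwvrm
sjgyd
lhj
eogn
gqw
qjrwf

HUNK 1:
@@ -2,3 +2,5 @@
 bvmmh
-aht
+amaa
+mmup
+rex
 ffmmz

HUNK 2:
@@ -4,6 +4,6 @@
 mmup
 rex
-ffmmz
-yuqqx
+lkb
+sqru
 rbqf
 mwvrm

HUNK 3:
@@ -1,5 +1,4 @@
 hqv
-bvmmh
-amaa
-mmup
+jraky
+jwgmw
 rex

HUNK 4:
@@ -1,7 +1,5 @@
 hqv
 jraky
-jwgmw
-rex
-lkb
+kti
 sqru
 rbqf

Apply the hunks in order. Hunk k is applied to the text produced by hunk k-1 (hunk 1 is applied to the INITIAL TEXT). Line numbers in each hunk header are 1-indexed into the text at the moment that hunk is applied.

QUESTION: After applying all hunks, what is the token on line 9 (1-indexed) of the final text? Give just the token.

Answer: eogn

Derivation:
Hunk 1: at line 2 remove [aht] add [amaa,mmup,rex] -> 14 lines: hqv bvmmh amaa mmup rex ffmmz yuqqx rbqf mwvrm sjgyd lhj eogn gqw qjrwf
Hunk 2: at line 4 remove [ffmmz,yuqqx] add [lkb,sqru] -> 14 lines: hqv bvmmh amaa mmup rex lkb sqru rbqf mwvrm sjgyd lhj eogn gqw qjrwf
Hunk 3: at line 1 remove [bvmmh,amaa,mmup] add [jraky,jwgmw] -> 13 lines: hqv jraky jwgmw rex lkb sqru rbqf mwvrm sjgyd lhj eogn gqw qjrwf
Hunk 4: at line 1 remove [jwgmw,rex,lkb] add [kti] -> 11 lines: hqv jraky kti sqru rbqf mwvrm sjgyd lhj eogn gqw qjrwf
Final line 9: eogn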